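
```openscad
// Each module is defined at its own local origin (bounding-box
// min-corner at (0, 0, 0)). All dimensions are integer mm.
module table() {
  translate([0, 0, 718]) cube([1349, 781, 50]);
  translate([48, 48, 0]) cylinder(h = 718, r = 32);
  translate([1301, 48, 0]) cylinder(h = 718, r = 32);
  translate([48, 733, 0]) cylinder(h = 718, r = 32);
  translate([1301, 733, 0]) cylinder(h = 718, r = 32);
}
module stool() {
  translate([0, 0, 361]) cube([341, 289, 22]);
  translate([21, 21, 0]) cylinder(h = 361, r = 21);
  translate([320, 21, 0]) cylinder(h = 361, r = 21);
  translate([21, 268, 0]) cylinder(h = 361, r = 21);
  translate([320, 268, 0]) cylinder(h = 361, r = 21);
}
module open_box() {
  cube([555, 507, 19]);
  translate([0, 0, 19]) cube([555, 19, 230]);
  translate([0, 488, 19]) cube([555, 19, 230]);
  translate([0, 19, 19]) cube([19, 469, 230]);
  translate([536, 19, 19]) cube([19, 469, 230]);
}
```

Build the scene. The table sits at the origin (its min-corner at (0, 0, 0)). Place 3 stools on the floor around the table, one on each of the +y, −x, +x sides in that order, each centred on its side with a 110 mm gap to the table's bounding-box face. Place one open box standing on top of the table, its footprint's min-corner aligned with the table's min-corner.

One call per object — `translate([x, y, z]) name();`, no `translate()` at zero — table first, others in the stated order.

table();
translate([504, 891, 0]) stool();
translate([-451, 246, 0]) stool();
translate([1459, 246, 0]) stool();
translate([0, 0, 768]) open_box();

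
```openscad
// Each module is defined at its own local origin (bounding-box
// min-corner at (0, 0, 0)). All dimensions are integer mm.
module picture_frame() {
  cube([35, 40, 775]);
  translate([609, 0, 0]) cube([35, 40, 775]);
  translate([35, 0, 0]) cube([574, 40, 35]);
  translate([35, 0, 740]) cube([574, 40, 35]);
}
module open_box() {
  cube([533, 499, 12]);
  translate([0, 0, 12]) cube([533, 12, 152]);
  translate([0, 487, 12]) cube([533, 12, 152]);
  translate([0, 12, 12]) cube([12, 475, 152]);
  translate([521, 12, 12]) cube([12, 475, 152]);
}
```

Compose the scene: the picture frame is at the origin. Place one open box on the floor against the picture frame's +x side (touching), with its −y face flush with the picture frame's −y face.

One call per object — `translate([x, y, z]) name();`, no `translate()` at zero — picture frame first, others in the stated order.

picture_frame();
translate([644, 0, 0]) open_box();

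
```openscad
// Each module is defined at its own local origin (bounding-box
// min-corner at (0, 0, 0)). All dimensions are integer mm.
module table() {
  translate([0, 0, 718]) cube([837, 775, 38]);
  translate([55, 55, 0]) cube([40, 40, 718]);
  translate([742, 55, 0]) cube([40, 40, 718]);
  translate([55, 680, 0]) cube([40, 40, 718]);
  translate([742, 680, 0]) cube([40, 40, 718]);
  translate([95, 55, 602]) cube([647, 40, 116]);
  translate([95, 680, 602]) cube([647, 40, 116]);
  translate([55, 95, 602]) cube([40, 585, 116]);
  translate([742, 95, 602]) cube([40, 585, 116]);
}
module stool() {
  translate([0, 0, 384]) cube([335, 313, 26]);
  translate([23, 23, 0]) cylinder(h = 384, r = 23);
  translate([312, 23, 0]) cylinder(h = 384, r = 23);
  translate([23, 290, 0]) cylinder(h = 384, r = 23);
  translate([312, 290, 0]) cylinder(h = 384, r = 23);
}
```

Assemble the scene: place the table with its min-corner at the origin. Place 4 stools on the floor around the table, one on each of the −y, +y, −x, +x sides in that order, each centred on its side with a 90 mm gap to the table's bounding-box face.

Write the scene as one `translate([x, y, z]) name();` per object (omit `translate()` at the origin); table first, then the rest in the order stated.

table();
translate([251, -403, 0]) stool();
translate([251, 865, 0]) stool();
translate([-425, 231, 0]) stool();
translate([927, 231, 0]) stool();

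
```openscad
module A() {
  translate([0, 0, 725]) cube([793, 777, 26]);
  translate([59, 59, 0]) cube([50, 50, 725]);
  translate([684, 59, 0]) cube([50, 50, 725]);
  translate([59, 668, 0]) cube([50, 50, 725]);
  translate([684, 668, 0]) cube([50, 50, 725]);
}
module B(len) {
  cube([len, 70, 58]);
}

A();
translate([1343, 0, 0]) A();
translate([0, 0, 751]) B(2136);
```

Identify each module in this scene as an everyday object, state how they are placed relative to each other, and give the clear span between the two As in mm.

Second table starts at x = 1343; first ends at x = 793; clear span = 1343 − 793 = 550 mm.

A is a table. B is a beam. A beam spans the tops of two tables. The clear span between the two tables is 550 mm.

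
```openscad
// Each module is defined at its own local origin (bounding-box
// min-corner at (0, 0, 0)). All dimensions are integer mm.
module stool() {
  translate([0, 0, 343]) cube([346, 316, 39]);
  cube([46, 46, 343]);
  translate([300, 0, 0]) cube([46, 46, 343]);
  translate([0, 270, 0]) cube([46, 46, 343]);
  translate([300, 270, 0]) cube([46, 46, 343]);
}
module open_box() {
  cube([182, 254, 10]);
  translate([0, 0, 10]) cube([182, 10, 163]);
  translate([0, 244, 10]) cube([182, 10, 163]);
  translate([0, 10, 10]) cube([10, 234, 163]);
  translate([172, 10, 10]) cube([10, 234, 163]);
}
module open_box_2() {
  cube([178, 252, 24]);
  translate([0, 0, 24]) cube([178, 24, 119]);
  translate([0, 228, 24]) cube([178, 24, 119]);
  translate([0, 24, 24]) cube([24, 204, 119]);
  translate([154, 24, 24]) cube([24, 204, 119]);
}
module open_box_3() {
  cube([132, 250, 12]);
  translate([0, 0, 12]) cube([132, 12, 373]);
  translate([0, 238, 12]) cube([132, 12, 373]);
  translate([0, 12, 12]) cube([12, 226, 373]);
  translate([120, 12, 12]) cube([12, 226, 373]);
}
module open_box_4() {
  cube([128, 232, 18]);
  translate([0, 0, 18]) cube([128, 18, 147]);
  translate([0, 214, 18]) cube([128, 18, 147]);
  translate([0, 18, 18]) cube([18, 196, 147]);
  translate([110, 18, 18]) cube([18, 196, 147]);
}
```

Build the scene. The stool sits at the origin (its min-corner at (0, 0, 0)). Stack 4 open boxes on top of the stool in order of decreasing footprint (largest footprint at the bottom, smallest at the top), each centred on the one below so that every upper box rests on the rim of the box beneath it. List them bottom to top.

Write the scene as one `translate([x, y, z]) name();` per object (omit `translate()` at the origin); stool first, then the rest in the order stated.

stool();
translate([82, 31, 382]) open_box();
translate([84, 32, 555]) open_box_2();
translate([107, 33, 698]) open_box_3();
translate([109, 42, 1083]) open_box_4();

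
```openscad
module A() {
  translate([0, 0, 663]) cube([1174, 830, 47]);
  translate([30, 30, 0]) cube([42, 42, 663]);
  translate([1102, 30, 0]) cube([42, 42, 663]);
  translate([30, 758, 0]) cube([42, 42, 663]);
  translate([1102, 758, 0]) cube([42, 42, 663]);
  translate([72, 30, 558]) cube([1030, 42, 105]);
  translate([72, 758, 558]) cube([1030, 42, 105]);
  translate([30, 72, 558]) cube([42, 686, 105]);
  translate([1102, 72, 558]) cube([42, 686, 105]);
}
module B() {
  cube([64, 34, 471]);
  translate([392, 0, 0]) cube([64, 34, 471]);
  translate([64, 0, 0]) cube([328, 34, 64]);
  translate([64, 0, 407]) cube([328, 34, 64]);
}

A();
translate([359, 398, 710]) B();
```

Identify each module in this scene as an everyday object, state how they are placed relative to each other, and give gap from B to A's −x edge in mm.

A is a table. B is a picture frame. The picture frame is on top of the table, centred. The gap from the picture frame to the table's −x edge is 359 mm.

The picture frame's min-x is at 359; the table's min-x is 0; gap = 359 mm.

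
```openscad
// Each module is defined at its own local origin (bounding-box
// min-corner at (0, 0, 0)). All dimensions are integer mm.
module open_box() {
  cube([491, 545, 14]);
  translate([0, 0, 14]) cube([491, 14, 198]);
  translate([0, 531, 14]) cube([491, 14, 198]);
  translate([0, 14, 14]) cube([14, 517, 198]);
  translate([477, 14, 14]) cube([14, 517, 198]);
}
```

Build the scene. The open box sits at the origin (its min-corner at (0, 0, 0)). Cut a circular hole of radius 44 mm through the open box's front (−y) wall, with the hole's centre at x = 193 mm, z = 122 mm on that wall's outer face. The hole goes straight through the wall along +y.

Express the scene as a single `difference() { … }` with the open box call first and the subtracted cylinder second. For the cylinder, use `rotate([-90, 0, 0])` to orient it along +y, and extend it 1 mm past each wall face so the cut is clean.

difference() {
  open_box();
  translate([193, -1, 122]) rotate([-90, 0, 0]) cylinder(h = 16, r = 44);
}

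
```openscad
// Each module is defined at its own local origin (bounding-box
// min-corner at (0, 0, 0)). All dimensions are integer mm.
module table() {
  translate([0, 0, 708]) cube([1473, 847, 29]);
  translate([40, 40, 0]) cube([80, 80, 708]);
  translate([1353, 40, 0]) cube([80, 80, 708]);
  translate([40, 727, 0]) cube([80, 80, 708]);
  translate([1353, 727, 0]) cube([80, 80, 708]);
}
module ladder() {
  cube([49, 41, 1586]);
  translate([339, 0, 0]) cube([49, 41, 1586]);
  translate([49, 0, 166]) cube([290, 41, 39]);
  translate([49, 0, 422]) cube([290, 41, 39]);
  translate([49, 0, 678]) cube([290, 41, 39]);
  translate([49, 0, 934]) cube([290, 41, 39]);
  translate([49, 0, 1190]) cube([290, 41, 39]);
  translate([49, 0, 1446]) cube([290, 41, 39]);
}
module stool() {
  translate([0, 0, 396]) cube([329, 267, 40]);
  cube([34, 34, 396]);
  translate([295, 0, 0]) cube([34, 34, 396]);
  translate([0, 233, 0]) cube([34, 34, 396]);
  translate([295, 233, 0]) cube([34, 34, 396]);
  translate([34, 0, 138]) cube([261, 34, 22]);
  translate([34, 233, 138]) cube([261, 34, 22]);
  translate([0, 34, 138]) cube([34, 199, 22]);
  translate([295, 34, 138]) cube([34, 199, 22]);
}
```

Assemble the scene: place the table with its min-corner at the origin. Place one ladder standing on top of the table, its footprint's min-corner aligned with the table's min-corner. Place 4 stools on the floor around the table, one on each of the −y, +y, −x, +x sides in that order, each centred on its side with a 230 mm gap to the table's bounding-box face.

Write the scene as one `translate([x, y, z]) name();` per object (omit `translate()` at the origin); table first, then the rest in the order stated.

table();
translate([0, 0, 737]) ladder();
translate([572, -497, 0]) stool();
translate([572, 1077, 0]) stool();
translate([-559, 290, 0]) stool();
translate([1703, 290, 0]) stool();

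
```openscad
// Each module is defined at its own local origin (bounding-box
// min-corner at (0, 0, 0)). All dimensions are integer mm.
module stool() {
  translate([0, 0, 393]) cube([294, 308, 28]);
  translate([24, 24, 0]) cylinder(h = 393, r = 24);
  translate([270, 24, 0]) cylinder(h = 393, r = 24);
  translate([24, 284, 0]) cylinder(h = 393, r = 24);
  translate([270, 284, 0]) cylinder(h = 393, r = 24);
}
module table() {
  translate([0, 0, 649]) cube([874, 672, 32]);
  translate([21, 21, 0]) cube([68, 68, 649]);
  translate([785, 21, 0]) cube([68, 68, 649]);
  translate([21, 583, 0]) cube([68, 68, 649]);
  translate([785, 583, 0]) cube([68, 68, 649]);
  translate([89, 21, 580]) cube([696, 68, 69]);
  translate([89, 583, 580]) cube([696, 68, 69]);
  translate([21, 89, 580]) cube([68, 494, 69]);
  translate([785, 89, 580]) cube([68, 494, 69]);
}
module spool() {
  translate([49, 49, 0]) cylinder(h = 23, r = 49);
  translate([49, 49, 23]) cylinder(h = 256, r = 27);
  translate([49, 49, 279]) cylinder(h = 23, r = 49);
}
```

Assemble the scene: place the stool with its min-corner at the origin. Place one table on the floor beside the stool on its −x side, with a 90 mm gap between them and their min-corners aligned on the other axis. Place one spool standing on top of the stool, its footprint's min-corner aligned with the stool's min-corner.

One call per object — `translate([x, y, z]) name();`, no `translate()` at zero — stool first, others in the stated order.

stool();
translate([-964, 0, 0]) table();
translate([0, 0, 421]) spool();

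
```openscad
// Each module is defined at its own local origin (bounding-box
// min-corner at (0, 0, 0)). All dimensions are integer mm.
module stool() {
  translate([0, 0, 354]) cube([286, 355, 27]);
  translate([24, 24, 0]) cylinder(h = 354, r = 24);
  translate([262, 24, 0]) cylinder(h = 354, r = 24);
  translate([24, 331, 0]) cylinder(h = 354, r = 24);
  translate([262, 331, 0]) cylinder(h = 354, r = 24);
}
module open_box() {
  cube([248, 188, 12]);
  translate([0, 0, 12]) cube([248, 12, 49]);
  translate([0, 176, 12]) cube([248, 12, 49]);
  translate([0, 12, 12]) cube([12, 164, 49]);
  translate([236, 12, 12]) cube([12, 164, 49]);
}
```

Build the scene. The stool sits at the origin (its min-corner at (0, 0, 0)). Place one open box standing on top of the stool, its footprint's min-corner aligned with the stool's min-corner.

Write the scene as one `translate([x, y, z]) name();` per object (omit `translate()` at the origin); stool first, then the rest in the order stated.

stool();
translate([0, 0, 381]) open_box();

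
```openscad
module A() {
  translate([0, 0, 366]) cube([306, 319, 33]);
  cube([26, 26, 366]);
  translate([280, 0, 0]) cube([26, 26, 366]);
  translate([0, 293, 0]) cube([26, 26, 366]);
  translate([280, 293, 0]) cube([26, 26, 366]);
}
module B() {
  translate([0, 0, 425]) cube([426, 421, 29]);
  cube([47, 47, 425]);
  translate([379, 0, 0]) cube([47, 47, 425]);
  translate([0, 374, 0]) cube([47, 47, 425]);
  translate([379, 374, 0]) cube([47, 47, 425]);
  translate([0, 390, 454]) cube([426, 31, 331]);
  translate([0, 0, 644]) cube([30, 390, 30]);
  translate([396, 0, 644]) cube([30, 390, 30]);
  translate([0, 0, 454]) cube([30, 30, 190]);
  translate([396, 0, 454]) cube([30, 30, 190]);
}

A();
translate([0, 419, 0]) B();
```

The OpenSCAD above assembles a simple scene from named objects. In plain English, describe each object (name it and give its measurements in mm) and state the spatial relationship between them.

A is a four-legged stool. The seat is a 306×319×33 mm slab whose top surface is at z = 399 mm; four square legs, each 26×26 mm in cross-section, run from the floor (z = 0) to the underside of the seat, each flush with a corner of the seat.

B is a chair. The seat is a 426×421×29 mm slab with its top at z = 454 mm, on four 47×47 mm corner legs (flush with the seat edges, standing on z = 0). A flat backrest 31 mm thick, 331 mm tall, spans the full seat width and rises from the seat top along its +y edge, rear face flush with the rear of the seat. Two armrests of 30×30 mm section run along each side from the seat's front edge to the front of the backrest, top faces 220 mm above the seat top and outer faces flush with the seat's x-edges; a 30×30 mm post under the front of each armrest stands on the seat at the front corner.

The chair is on the floor beside the stool on its +y side.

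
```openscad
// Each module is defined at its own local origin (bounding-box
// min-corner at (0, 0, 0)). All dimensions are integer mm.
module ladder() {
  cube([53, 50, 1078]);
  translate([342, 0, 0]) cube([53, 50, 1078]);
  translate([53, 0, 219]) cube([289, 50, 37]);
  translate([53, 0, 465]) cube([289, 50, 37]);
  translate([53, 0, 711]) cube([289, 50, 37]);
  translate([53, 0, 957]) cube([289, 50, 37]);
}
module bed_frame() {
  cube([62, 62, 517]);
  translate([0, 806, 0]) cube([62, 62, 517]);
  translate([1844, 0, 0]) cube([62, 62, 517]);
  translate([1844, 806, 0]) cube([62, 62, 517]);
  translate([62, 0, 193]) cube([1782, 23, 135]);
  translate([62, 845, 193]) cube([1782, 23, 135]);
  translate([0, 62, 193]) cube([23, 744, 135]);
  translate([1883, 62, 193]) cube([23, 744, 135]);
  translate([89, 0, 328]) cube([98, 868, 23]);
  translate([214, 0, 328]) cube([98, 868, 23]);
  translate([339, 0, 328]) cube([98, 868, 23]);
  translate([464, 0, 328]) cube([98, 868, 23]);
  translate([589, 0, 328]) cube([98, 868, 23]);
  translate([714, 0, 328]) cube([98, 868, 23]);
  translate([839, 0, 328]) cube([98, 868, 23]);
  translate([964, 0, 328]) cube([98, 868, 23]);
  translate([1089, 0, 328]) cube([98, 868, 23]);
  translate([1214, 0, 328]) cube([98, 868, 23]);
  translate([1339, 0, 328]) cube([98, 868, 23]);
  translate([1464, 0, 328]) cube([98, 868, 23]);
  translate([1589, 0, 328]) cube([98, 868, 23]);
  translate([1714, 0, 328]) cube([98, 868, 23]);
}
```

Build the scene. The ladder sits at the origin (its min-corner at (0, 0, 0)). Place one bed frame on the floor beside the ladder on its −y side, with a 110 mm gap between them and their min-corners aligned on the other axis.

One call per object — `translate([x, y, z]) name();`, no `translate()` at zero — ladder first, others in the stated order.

ladder();
translate([0, -978, 0]) bed_frame();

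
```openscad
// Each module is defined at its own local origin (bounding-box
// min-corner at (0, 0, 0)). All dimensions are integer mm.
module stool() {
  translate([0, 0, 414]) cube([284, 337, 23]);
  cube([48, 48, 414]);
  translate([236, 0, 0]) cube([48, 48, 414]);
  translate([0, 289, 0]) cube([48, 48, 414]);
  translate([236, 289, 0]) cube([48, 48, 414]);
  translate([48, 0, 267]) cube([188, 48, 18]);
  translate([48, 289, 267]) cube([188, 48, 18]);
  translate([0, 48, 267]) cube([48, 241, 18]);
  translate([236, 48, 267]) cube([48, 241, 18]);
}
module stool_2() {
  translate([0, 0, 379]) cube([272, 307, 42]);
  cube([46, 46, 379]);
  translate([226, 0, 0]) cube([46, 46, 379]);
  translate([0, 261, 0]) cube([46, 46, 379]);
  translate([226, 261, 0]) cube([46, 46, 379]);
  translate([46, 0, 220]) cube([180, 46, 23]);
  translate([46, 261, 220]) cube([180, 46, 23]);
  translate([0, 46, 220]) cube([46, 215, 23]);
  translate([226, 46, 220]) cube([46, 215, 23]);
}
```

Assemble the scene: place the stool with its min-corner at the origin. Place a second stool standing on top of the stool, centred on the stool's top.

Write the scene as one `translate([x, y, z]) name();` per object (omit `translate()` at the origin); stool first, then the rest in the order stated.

stool();
translate([6, 15, 437]) stool_2();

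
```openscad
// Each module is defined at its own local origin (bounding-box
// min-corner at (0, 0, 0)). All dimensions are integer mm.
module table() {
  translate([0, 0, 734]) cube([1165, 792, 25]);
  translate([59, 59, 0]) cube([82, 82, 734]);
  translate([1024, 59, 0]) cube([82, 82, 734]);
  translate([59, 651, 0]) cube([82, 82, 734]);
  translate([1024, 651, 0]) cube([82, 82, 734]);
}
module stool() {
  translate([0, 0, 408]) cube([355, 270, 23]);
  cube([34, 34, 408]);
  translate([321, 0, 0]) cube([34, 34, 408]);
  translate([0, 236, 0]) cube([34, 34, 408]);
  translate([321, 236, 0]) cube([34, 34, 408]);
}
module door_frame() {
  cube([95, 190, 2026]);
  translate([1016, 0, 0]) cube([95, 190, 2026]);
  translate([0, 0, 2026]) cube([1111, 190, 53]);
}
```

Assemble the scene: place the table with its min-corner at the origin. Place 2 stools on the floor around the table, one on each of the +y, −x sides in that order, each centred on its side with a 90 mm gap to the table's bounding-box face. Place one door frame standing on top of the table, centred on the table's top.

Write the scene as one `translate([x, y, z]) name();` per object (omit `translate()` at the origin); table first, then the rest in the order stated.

table();
translate([405, 882, 0]) stool();
translate([-445, 261, 0]) stool();
translate([27, 301, 759]) door_frame();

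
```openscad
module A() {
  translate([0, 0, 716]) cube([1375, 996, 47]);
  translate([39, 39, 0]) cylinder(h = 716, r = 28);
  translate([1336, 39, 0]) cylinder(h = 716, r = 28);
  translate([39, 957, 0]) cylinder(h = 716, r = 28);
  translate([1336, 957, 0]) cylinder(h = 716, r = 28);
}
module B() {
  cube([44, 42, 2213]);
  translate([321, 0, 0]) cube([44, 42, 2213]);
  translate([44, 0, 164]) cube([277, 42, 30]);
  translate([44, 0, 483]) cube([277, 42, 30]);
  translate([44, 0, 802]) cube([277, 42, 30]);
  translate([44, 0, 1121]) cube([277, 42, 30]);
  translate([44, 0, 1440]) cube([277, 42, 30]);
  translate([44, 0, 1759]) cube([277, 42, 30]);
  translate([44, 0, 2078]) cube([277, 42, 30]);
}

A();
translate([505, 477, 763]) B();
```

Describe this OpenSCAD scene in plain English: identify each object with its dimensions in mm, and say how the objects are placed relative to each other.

A is a table with a 1375×996 mm rectangular top, 47 mm thick, top surface at z = 763 mm, supported by four round legs of 56 mm diameter, each leg's bounding box inset 11 mm from the nearest pair of top edges, running from the floor.

B is a straight ladder. Two 44×42 mm vertical rails, 2213 mm tall, stand 365 mm apart (outside-to-outside) with their front faces coplanar on the −y side. 7 rungs, each 42 mm deep and 30 mm tall, span between the inner faces of the rails, front faces flush with the rails. The lowest rung's underside is at z = 164 mm and rungs are spaced 319 mm apart (underside to underside).

The ladder is on top of the table, centred.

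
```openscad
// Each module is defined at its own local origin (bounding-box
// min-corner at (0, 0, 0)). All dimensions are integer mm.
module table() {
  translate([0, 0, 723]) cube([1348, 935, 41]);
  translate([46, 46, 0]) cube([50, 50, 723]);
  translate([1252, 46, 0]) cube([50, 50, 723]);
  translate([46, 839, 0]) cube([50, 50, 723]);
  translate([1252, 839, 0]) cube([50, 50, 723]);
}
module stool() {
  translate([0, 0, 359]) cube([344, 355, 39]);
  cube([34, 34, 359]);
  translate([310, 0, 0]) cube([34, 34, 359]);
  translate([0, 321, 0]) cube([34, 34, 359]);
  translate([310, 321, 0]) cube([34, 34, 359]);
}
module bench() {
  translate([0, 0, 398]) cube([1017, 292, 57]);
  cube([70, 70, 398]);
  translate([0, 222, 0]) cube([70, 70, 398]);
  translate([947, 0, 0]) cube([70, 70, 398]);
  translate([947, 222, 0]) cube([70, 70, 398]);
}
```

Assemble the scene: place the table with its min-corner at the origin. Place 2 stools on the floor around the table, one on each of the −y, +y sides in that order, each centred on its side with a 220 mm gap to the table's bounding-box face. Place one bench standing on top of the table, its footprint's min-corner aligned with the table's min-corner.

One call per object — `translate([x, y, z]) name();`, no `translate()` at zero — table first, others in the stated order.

table();
translate([502, -575, 0]) stool();
translate([502, 1155, 0]) stool();
translate([0, 0, 764]) bench();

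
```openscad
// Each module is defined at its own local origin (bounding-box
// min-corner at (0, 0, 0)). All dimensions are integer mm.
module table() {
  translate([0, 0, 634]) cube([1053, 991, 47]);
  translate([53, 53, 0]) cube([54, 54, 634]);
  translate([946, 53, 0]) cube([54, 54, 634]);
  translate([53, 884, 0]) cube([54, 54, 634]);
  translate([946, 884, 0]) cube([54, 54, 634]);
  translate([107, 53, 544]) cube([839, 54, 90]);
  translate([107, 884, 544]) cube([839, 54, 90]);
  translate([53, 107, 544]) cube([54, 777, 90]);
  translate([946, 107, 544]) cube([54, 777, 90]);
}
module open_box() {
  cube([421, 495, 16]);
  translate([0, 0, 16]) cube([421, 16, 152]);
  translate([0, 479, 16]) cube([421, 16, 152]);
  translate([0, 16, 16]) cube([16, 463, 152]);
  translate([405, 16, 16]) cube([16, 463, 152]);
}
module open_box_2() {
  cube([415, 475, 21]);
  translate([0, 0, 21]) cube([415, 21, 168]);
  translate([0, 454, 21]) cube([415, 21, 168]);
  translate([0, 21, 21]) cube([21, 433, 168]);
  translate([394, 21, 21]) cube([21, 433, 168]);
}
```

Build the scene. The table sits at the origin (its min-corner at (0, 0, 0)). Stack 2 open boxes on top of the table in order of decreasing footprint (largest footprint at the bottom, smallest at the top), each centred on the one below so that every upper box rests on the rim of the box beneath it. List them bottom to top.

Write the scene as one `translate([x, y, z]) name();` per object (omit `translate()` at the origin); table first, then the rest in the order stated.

table();
translate([316, 248, 681]) open_box();
translate([319, 258, 849]) open_box_2();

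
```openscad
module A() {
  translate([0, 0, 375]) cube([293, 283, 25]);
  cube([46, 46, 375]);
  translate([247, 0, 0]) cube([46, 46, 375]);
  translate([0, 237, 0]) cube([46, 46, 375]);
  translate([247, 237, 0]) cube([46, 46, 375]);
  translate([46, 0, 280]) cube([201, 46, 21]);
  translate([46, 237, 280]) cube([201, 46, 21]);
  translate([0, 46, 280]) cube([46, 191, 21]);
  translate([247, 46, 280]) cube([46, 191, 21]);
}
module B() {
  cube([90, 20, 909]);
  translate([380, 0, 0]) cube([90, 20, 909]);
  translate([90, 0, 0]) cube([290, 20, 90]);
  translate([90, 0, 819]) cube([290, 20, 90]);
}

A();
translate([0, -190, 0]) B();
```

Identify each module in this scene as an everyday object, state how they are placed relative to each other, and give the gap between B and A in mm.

A is a stool. B is a picture frame. The picture frame is on the floor beside the stool on its −y side. The gap between the picture frame and the stool is 170 mm.

The picture frame's nearest face is 170 mm from the stool's −y face.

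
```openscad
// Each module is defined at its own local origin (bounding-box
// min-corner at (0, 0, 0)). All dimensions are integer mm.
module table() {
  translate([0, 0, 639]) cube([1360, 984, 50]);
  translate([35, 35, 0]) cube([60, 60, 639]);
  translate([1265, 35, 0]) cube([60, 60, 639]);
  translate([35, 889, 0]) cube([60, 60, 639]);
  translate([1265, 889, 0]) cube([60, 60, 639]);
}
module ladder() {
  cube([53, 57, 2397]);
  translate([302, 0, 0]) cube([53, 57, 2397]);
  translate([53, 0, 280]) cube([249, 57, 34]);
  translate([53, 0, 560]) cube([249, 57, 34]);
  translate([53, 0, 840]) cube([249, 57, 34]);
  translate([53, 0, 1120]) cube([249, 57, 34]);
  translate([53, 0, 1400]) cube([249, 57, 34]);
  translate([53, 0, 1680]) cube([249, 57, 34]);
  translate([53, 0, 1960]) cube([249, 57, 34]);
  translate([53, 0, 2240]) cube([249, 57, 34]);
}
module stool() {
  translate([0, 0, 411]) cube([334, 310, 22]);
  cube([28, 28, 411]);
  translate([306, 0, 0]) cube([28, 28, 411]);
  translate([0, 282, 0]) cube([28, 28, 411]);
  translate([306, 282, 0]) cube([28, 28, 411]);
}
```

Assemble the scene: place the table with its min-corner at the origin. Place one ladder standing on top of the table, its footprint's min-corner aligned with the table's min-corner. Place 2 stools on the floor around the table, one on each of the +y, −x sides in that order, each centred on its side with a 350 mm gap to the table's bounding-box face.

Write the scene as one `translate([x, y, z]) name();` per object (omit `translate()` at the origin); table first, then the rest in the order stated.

table();
translate([0, 0, 689]) ladder();
translate([513, 1334, 0]) stool();
translate([-684, 337, 0]) stool();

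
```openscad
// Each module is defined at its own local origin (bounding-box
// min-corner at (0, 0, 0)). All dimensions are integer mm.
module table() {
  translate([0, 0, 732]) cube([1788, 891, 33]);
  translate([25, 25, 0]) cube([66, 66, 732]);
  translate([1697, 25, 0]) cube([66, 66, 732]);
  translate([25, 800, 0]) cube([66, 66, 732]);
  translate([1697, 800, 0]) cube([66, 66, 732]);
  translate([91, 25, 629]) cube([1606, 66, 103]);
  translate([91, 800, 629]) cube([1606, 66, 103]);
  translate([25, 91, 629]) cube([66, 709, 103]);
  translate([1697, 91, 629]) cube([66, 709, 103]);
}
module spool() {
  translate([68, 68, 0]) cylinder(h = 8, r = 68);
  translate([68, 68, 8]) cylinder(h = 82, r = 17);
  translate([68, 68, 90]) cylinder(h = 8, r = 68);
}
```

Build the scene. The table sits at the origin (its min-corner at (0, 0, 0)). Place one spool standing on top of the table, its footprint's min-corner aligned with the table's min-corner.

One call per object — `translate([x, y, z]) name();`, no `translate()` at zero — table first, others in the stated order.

table();
translate([0, 0, 765]) spool();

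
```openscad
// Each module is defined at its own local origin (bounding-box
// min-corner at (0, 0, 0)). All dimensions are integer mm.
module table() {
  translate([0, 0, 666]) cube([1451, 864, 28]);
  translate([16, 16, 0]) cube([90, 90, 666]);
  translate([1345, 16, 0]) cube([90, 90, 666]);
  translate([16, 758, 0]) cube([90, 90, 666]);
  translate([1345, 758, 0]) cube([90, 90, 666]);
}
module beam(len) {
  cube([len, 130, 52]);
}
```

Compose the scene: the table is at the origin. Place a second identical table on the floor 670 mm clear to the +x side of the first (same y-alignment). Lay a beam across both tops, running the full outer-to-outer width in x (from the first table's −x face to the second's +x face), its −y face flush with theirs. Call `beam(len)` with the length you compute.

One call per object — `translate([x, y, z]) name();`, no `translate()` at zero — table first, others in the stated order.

table();
translate([2121, 0, 0]) table();
translate([0, 0, 694]) beam(3572);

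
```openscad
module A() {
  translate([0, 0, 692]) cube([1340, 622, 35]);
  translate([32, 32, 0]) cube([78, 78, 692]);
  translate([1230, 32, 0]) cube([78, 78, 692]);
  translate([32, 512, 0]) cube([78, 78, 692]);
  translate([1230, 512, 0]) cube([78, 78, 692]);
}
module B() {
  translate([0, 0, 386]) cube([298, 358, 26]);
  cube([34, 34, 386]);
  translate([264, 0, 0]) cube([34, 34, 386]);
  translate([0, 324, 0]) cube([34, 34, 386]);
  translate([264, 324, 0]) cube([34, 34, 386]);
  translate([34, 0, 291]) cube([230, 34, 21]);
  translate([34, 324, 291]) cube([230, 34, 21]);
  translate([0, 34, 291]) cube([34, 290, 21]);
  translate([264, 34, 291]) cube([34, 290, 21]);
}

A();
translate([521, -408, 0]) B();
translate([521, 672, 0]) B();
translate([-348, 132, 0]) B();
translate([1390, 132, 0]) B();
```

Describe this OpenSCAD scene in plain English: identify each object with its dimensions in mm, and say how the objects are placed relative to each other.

A is a table: top 1340 mm (x) × 622 mm (y), 35 mm thick, upper face at z = 727 mm, on four 78×78 mm square legs, each inset 32 mm from the nearest pair of top edges, running from z = 0 to the bottom of the top.

B is a four-legged stool. The seat is 298×358 mm, 26 mm thick, top at z = 412 mm. It stands on four square legs, each 34×34 mm in cross-section, from z = 0 to the seat underside, each flush with a corner of the seat. Four stretchers, 34 mm wide and 21 mm tall, connect adjacent legs with their undersides at z = 291 mm, each running between the inner faces of the legs it joins and aligned with the legs' outer faces on the other axis.

Four stools sit around the table at the −y, +y, −x, +x sides.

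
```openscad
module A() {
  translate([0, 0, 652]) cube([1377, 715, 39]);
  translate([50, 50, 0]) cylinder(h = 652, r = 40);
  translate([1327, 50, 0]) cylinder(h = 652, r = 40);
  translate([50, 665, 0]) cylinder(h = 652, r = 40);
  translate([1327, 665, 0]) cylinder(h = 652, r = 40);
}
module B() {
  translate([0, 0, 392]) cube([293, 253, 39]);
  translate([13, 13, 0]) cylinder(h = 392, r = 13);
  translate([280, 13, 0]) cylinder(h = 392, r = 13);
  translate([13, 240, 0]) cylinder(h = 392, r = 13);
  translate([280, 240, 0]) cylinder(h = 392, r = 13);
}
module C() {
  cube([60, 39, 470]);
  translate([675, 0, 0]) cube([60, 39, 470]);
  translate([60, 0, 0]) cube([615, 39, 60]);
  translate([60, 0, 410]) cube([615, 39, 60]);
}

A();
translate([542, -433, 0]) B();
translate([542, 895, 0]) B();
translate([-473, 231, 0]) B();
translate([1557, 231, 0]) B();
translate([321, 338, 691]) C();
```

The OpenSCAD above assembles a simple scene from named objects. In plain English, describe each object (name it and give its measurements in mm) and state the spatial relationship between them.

A is a table: top 1377 mm (x) × 715 mm (y), 39 mm thick, upper face at z = 691 mm, on four round legs of 80 mm diameter, each leg's bounding box inset 10 mm from the nearest pair of top edges, running from z = 0 to the bottom of the top.

B is a simple wooden stool: a rectangular seat 293 mm (x) by 253 mm (y), 39 mm thick, top face at z = 431 mm, on four round legs, each 26 mm in diameter. The legs rest on z = 0, each leg's axis is inset half a diameter from the nearest pair of seat edges (so the leg's bounding box is flush with the corner).

C is a picture frame with a 615×350 mm rectangular opening (x by z) and a uniform 60 mm border on every side. Frame depth is 39 mm along y. It is built from two vertical stiles running the full outside height and two horizontal rails spanning the gap between the stiles.

Four stools sit around the table at the −y, +y, −x, +x sides. The picture frame is on top of the table, centred.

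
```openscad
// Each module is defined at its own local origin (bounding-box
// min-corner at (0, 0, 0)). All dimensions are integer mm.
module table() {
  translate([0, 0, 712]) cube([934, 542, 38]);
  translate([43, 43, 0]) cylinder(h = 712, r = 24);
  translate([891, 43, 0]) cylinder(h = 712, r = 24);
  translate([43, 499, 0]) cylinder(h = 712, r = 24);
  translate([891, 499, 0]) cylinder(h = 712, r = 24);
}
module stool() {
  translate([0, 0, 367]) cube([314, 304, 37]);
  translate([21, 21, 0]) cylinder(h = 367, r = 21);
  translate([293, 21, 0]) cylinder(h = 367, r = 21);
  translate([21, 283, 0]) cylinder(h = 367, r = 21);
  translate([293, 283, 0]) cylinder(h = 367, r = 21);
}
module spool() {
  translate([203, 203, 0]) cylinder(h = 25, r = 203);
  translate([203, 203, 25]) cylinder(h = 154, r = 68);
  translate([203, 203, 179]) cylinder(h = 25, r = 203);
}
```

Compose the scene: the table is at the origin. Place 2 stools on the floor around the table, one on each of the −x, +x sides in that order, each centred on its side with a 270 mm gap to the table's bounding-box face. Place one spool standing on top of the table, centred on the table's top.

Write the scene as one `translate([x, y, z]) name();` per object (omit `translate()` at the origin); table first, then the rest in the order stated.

table();
translate([-584, 119, 0]) stool();
translate([1204, 119, 0]) stool();
translate([264, 68, 750]) spool();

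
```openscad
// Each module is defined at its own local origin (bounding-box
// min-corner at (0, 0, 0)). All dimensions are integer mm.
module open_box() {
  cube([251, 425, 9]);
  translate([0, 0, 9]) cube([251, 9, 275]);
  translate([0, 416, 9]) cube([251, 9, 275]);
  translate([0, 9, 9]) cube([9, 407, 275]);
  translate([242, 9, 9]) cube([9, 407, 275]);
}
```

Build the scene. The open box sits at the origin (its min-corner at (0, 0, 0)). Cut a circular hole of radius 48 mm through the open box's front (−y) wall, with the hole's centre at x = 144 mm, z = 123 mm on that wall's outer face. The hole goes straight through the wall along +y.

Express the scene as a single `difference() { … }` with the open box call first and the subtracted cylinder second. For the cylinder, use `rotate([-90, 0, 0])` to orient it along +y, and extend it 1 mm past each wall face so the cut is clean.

difference() {
  open_box();
  translate([144, -1, 123]) rotate([-90, 0, 0]) cylinder(h = 11, r = 48);
}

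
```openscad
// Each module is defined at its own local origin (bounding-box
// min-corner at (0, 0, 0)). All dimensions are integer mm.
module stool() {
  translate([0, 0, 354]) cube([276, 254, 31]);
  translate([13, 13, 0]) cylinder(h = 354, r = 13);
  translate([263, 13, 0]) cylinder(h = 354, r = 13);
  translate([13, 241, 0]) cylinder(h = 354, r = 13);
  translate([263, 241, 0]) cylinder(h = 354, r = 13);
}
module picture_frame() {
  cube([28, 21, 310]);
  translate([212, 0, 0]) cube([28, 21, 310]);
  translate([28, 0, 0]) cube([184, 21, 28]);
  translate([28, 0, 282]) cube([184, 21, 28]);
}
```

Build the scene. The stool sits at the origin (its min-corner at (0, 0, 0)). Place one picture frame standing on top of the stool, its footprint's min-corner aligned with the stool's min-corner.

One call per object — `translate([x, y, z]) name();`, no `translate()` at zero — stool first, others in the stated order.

stool();
translate([0, 0, 385]) picture_frame();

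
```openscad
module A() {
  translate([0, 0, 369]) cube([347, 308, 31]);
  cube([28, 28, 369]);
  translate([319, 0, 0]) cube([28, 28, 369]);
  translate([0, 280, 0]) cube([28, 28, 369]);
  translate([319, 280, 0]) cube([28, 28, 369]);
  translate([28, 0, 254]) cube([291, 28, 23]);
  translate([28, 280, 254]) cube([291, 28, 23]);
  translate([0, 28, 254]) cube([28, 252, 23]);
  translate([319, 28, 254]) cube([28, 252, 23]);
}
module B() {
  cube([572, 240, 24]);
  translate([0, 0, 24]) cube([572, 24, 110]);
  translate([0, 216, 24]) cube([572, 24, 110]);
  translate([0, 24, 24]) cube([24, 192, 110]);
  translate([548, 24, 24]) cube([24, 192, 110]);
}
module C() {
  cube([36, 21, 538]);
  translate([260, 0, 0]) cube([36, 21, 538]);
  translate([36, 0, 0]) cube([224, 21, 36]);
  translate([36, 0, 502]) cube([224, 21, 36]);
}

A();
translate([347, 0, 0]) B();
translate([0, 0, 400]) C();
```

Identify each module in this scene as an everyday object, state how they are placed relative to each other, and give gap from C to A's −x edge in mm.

A is a stool. B is an open box. C is a picture frame. The open box is against the stool's +x side, with their −y faces flush. The picture frame is on top of the stool. The gap from the picture frame to the stool's −x edge is 0 mm.

The picture frame's min-x is at 0; the stool's min-x is 0; gap = 0 mm.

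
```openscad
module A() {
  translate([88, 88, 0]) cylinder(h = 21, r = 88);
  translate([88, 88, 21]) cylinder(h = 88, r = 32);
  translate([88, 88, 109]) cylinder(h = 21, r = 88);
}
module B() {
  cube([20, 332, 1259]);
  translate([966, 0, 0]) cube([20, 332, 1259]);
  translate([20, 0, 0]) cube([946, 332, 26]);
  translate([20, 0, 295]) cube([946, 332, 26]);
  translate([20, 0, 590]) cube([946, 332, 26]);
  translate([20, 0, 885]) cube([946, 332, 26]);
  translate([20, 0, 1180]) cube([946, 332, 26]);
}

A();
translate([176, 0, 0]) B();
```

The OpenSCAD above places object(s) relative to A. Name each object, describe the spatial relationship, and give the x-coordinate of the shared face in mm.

The spool's +x face and the bookshelf's −x face are both at x = 176 mm.

A is a spool. B is a bookshelf. The bookshelf is against the spool's +x side, with their −y faces flush. The x-coordinate of the shared face is 176 mm.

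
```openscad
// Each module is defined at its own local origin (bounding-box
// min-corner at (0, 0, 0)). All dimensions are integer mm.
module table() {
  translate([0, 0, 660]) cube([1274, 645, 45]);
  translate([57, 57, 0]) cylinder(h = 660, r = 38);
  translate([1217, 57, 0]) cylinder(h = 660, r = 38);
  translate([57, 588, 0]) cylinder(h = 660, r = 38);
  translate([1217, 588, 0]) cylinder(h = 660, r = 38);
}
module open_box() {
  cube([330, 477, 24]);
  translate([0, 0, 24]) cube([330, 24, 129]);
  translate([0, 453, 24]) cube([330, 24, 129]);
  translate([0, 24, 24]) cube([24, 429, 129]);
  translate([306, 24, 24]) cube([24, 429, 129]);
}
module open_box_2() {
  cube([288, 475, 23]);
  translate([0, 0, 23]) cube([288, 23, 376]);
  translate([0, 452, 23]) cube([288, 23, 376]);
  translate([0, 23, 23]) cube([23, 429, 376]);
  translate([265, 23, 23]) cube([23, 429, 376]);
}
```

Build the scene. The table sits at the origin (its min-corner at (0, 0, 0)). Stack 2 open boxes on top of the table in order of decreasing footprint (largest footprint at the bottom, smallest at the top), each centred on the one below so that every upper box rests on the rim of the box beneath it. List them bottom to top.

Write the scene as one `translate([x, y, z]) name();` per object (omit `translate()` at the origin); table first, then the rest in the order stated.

table();
translate([472, 84, 705]) open_box();
translate([493, 85, 858]) open_box_2();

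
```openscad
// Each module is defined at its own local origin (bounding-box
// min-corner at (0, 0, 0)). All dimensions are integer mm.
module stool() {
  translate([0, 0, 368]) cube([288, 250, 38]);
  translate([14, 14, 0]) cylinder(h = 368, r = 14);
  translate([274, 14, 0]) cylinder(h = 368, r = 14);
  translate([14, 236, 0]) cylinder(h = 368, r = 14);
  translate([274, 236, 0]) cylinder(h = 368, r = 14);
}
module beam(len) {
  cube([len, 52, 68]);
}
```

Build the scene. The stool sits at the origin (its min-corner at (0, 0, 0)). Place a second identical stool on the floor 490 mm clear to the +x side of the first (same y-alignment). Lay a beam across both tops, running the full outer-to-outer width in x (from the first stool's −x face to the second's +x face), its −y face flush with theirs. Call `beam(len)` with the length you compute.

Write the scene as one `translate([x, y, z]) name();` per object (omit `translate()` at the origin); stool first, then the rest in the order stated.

stool();
translate([778, 0, 0]) stool();
translate([0, 0, 406]) beam(1066);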